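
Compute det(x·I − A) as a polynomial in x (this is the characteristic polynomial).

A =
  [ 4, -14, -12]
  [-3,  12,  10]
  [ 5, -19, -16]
x^3

Expanding det(x·I − A) (e.g. by cofactor expansion or by noting that A is similar to its Jordan form J, which has the same characteristic polynomial as A) gives
  χ_A(x) = x^3
which factors as x^3. The eigenvalues (with algebraic multiplicities) are λ = 0 with multiplicity 3.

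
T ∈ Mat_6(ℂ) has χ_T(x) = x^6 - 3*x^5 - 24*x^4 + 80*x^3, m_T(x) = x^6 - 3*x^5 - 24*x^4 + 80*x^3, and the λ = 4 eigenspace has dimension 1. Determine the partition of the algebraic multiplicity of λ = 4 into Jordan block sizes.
Block sizes for λ = 4: [2]

Step 1 — from the characteristic polynomial, algebraic multiplicity of λ = 4 is 2. From dim ker(T − (4)·I) = 1, there are exactly 1 Jordan blocks for λ = 4.
Step 2 — from the minimal polynomial, the factor (x − 4)^2 tells us the largest block for λ = 4 has size 2.
Step 3 — with total size 2, 1 blocks, and largest block 2, the block sizes (in nonincreasing order) are [2].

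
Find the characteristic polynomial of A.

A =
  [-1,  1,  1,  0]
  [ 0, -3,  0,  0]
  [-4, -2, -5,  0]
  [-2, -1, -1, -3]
x^4 + 12*x^3 + 54*x^2 + 108*x + 81

Expanding det(x·I − A) (e.g. by cofactor expansion or by noting that A is similar to its Jordan form J, which has the same characteristic polynomial as A) gives
  χ_A(x) = x^4 + 12*x^3 + 54*x^2 + 108*x + 81
which factors as (x + 3)^4. The eigenvalues (with algebraic multiplicities) are λ = -3 with multiplicity 4.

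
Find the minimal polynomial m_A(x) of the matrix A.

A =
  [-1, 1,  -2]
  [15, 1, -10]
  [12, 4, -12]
x^2 + 8*x + 16

The characteristic polynomial is χ_A(x) = (x + 4)^3, so the eigenvalues are known. The minimal polynomial is
  m_A(x) = Π_λ (x − λ)^{k_λ}
where k_λ is the size of the *largest* Jordan block for λ (equivalently, the smallest k with (A − λI)^k v = 0 for every generalised eigenvector v of λ).

  λ = -4: largest Jordan block has size 2, contributing (x + 4)^2

So m_A(x) = (x + 4)^2 = x^2 + 8*x + 16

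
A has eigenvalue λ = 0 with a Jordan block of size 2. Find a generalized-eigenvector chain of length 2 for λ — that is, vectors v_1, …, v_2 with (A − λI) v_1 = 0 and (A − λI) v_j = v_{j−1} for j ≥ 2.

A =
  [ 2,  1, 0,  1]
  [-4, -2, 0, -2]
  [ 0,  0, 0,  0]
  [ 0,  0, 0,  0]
A Jordan chain for λ = 0 of length 2:
v_1 = (2, -4, 0, 0)ᵀ
v_2 = (1, 0, 0, 0)ᵀ

Let N = A − (0)·I. We want v_2 with N^2 v_2 = 0 but N^1 v_2 ≠ 0; then v_{j-1} := N · v_j for j = 2, …, 2.

Pick v_2 = (1, 0, 0, 0)ᵀ.
Then v_1 = N · v_2 = (2, -4, 0, 0)ᵀ.

Sanity check: (A − (0)·I) v_1 = (0, 0, 0, 0)ᵀ = 0. ✓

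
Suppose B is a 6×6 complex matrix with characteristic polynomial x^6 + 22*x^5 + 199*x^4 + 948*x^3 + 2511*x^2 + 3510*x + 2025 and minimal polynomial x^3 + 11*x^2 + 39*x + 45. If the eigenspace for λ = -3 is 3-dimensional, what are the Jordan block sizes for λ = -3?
Block sizes for λ = -3: [2, 1, 1]

Step 1 — from the characteristic polynomial, algebraic multiplicity of λ = -3 is 4. From dim ker(B − (-3)·I) = 3, there are exactly 3 Jordan blocks for λ = -3.
Step 2 — from the minimal polynomial, the factor (x + 3)^2 tells us the largest block for λ = -3 has size 2.
Step 3 — with total size 4, 3 blocks, and largest block 2, the block sizes (in nonincreasing order) are [2, 1, 1].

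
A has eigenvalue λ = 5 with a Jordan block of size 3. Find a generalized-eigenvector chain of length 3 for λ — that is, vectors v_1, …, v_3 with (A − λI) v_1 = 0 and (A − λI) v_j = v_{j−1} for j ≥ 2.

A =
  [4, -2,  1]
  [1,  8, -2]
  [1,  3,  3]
A Jordan chain for λ = 5 of length 3:
v_1 = (-1, 1, 1)ᵀ
v_2 = (-2, 3, 3)ᵀ
v_3 = (0, 1, 0)ᵀ

Let N = A − (5)·I. We want v_3 with N^3 v_3 = 0 but N^2 v_3 ≠ 0; then v_{j-1} := N · v_j for j = 3, …, 2.

Pick v_3 = (0, 1, 0)ᵀ.
Then v_2 = N · v_3 = (-2, 3, 3)ᵀ.
Then v_1 = N · v_2 = (-1, 1, 1)ᵀ.

Sanity check: (A − (5)·I) v_1 = (0, 0, 0)ᵀ = 0. ✓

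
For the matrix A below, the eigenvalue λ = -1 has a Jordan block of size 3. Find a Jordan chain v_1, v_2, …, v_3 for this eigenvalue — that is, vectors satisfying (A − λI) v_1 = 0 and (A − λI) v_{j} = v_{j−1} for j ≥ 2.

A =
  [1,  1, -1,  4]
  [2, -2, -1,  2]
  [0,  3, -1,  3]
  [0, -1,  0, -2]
A Jordan chain for λ = -1 of length 3:
v_1 = (6, 2, 6, -2)ᵀ
v_2 = (2, 2, 0, 0)ᵀ
v_3 = (1, 0, 0, 0)ᵀ

Let N = A − (-1)·I. We want v_3 with N^3 v_3 = 0 but N^2 v_3 ≠ 0; then v_{j-1} := N · v_j for j = 3, …, 2.

Pick v_3 = (1, 0, 0, 0)ᵀ.
Then v_2 = N · v_3 = (2, 2, 0, 0)ᵀ.
Then v_1 = N · v_2 = (6, 2, 6, -2)ᵀ.

Sanity check: (A − (-1)·I) v_1 = (0, 0, 0, 0)ᵀ = 0. ✓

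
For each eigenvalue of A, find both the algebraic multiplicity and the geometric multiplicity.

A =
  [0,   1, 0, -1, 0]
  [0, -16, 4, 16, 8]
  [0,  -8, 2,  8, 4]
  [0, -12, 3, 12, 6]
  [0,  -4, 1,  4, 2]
λ = 0: alg = 5, geom = 3

Step 1 — factor the characteristic polynomial to read off the algebraic multiplicities:
  χ_A(x) = x^5

Step 2 — compute geometric multiplicities via the rank-nullity identity g(λ) = n − rank(A − λI):
  rank(A − (0)·I) = 2, so dim ker(A − (0)·I) = n − 2 = 3

Summary:
  λ = 0: algebraic multiplicity = 5, geometric multiplicity = 3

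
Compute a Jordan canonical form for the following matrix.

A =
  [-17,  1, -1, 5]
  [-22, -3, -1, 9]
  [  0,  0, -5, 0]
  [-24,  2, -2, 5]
J_3(-5) ⊕ J_1(-5)

The characteristic polynomial is
  det(x·I − A) = x^4 + 20*x^3 + 150*x^2 + 500*x + 625 = (x + 5)^4

Eigenvalues and multiplicities (the geometric multiplicity of λ is n − rank(A − λI), which equals the number of Jordan blocks for λ):
  λ = -5: algebraic multiplicity = 4, geometric multiplicity = 2

Determining the block sizes for each eigenvalue:
  λ = -5: with am = 4 and gm = 2, the partition is not yet determined (e.g. several partitions of 4 into 2 parts exist). Let N = A − (-5)·I. Computing rank(N^1) = 2, rank(N^2) = 1, rank(N^3) = 0; the number of blocks of size ≥ j is rank(N^{j−1}) − rank(N^j), giving [2, 1, 1]. So we have 1 block(s) of size 3, 1 block(s) of size 1 → block sizes [3, 1]

Assembling the blocks gives a Jordan form
J =
  [-5,  1,  0,  0]
  [ 0, -5,  1,  0]
  [ 0,  0, -5,  0]
  [ 0,  0,  0, -5]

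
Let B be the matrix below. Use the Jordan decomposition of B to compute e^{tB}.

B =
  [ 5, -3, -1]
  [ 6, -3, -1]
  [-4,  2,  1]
e^{tB} =
  [t^2*exp(t) + 4*t*exp(t) + exp(t), -t^2*exp(t) - 3*t*exp(t), -t^2*exp(t)/2 - t*exp(t)]
  [2*t^2*exp(t) + 6*t*exp(t), -2*t^2*exp(t) - 4*t*exp(t) + exp(t), -t^2*exp(t) - t*exp(t)]
  [-2*t^2*exp(t) - 4*t*exp(t), 2*t^2*exp(t) + 2*t*exp(t), t^2*exp(t) + exp(t)]

Strategy: write B = P · J · P⁻¹ where J is a Jordan canonical form, so e^{tB} = P · e^{tJ} · P⁻¹, and e^{tJ} can be computed block-by-block.

B has Jordan form
J =
  [1, 1, 0]
  [0, 1, 1]
  [0, 0, 1]
(up to reordering of blocks).

Per-block formulas:
  For a 3×3 Jordan block J_3(1): exp(t · J_3(1)) = e^(1t)·(I + t·N + (t^2/2)·N^2), where N is the 3×3 nilpotent shift.

After assembling e^{tJ} and conjugating by P, we get:

e^{tB} =
  [t^2*exp(t) + 4*t*exp(t) + exp(t), -t^2*exp(t) - 3*t*exp(t), -t^2*exp(t)/2 - t*exp(t)]
  [2*t^2*exp(t) + 6*t*exp(t), -2*t^2*exp(t) - 4*t*exp(t) + exp(t), -t^2*exp(t) - t*exp(t)]
  [-2*t^2*exp(t) - 4*t*exp(t), 2*t^2*exp(t) + 2*t*exp(t), t^2*exp(t) + exp(t)]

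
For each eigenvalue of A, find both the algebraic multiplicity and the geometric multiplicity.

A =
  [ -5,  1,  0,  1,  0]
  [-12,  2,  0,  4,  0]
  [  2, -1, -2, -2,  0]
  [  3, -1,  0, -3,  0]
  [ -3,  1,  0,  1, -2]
λ = -2: alg = 5, geom = 3

Step 1 — factor the characteristic polynomial to read off the algebraic multiplicities:
  χ_A(x) = (x + 2)^5

Step 2 — compute geometric multiplicities via the rank-nullity identity g(λ) = n − rank(A − λI):
  rank(A − (-2)·I) = 2, so dim ker(A − (-2)·I) = n − 2 = 3

Summary:
  λ = -2: algebraic multiplicity = 5, geometric multiplicity = 3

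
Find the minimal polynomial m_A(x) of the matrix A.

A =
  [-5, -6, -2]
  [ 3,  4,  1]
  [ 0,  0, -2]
x^3 + 3*x^2 - 4

The characteristic polynomial is χ_A(x) = (x - 1)*(x + 2)^2, so the eigenvalues are known. The minimal polynomial is
  m_A(x) = Π_λ (x − λ)^{k_λ}
where k_λ is the size of the *largest* Jordan block for λ (equivalently, the smallest k with (A − λI)^k v = 0 for every generalised eigenvector v of λ).

  λ = -2: largest Jordan block has size 2, contributing (x + 2)^2
  λ = 1: largest Jordan block has size 1, contributing (x − 1)

So m_A(x) = (x - 1)*(x + 2)^2 = x^3 + 3*x^2 - 4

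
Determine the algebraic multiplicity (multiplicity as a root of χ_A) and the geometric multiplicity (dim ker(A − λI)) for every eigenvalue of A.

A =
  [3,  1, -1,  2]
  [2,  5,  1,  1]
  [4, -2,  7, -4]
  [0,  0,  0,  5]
λ = 5: alg = 4, geom = 2

Step 1 — factor the characteristic polynomial to read off the algebraic multiplicities:
  χ_A(x) = (x - 5)^4

Step 2 — compute geometric multiplicities via the rank-nullity identity g(λ) = n − rank(A − λI):
  rank(A − (5)·I) = 2, so dim ker(A − (5)·I) = n − 2 = 2

Summary:
  λ = 5: algebraic multiplicity = 4, geometric multiplicity = 2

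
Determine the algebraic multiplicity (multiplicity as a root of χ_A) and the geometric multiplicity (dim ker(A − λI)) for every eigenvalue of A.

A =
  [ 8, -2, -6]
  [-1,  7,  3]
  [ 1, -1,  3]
λ = 6: alg = 3, geom = 2

Step 1 — factor the characteristic polynomial to read off the algebraic multiplicities:
  χ_A(x) = (x - 6)^3

Step 2 — compute geometric multiplicities via the rank-nullity identity g(λ) = n − rank(A − λI):
  rank(A − (6)·I) = 1, so dim ker(A − (6)·I) = n − 1 = 2

Summary:
  λ = 6: algebraic multiplicity = 3, geometric multiplicity = 2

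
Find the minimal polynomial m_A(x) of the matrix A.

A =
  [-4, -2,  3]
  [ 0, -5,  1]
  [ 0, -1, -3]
x^3 + 12*x^2 + 48*x + 64

The characteristic polynomial is χ_A(x) = (x + 4)^3, so the eigenvalues are known. The minimal polynomial is
  m_A(x) = Π_λ (x − λ)^{k_λ}
where k_λ is the size of the *largest* Jordan block for λ (equivalently, the smallest k with (A − λI)^k v = 0 for every generalised eigenvector v of λ).

  λ = -4: largest Jordan block has size 3, contributing (x + 4)^3

So m_A(x) = (x + 4)^3 = x^3 + 12*x^2 + 48*x + 64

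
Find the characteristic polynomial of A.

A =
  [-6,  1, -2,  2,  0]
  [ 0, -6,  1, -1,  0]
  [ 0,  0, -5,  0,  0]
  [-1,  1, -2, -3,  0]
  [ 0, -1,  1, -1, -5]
x^5 + 25*x^4 + 250*x^3 + 1250*x^2 + 3125*x + 3125

Expanding det(x·I − A) (e.g. by cofactor expansion or by noting that A is similar to its Jordan form J, which has the same characteristic polynomial as A) gives
  χ_A(x) = x^5 + 25*x^4 + 250*x^3 + 1250*x^2 + 3125*x + 3125
which factors as (x + 5)^5. The eigenvalues (with algebraic multiplicities) are λ = -5 with multiplicity 5.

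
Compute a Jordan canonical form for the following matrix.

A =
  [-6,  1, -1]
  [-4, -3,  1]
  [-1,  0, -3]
J_3(-4)

The characteristic polynomial is
  det(x·I − A) = x^3 + 12*x^2 + 48*x + 64 = (x + 4)^3

Eigenvalues and multiplicities (the geometric multiplicity of λ is n − rank(A − λI), which equals the number of Jordan blocks for λ):
  λ = -4: algebraic multiplicity = 3, geometric multiplicity = 1

Determining the block sizes for each eigenvalue:
  λ = -4: one block (gm = 1), so the single block has size am = 3 → block sizes [3]

Assembling the blocks gives a Jordan form
J =
  [-4,  1,  0]
  [ 0, -4,  1]
  [ 0,  0, -4]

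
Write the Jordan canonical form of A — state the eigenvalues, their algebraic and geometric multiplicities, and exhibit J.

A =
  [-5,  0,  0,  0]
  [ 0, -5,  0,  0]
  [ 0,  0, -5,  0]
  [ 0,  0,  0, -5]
J_1(-5) ⊕ J_1(-5) ⊕ J_1(-5) ⊕ J_1(-5)

The characteristic polynomial is
  det(x·I − A) = x^4 + 20*x^3 + 150*x^2 + 500*x + 625 = (x + 5)^4

Eigenvalues and multiplicities (the geometric multiplicity of λ is n − rank(A − λI), which equals the number of Jordan blocks for λ):
  λ = -5: algebraic multiplicity = 4, geometric multiplicity = 4

Determining the block sizes for each eigenvalue:
  λ = -5: gm = am = 4, so every block has size 1 → block sizes [1, 1, 1, 1]

Assembling the blocks gives a Jordan form
J =
  [-5,  0,  0,  0]
  [ 0, -5,  0,  0]
  [ 0,  0, -5,  0]
  [ 0,  0,  0, -5]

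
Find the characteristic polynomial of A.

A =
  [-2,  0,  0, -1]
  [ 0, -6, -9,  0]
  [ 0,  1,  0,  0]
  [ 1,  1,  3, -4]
x^4 + 12*x^3 + 54*x^2 + 108*x + 81

Expanding det(x·I − A) (e.g. by cofactor expansion or by noting that A is similar to its Jordan form J, which has the same characteristic polynomial as A) gives
  χ_A(x) = x^4 + 12*x^3 + 54*x^2 + 108*x + 81
which factors as (x + 3)^4. The eigenvalues (with algebraic multiplicities) are λ = -3 with multiplicity 4.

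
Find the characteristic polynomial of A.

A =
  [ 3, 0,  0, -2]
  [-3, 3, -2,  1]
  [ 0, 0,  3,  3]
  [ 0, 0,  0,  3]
x^4 - 12*x^3 + 54*x^2 - 108*x + 81

Expanding det(x·I − A) (e.g. by cofactor expansion or by noting that A is similar to its Jordan form J, which has the same characteristic polynomial as A) gives
  χ_A(x) = x^4 - 12*x^3 + 54*x^2 - 108*x + 81
which factors as (x - 3)^4. The eigenvalues (with algebraic multiplicities) are λ = 3 with multiplicity 4.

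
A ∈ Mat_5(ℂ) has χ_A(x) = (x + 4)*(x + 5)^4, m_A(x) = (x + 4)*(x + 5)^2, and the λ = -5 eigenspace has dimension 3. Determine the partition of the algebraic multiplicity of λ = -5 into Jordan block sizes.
Block sizes for λ = -5: [2, 1, 1]

Step 1 — from the characteristic polynomial, algebraic multiplicity of λ = -5 is 4. From dim ker(A − (-5)·I) = 3, there are exactly 3 Jordan blocks for λ = -5.
Step 2 — from the minimal polynomial, the factor (x + 5)^2 tells us the largest block for λ = -5 has size 2.
Step 3 — with total size 4, 3 blocks, and largest block 2, the block sizes (in nonincreasing order) are [2, 1, 1].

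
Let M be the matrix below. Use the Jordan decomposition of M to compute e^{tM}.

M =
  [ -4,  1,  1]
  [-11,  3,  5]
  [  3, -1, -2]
e^{tM} =
  [t^2*exp(-t)/2 - 3*t*exp(-t) + exp(-t), t*exp(-t), t^2*exp(-t)/2 + t*exp(-t)]
  [2*t^2*exp(-t) - 11*t*exp(-t), 4*t*exp(-t) + exp(-t), 2*t^2*exp(-t) + 5*t*exp(-t)]
  [-t^2*exp(-t)/2 + 3*t*exp(-t), -t*exp(-t), -t^2*exp(-t)/2 - t*exp(-t) + exp(-t)]

Strategy: write M = P · J · P⁻¹ where J is a Jordan canonical form, so e^{tM} = P · e^{tJ} · P⁻¹, and e^{tJ} can be computed block-by-block.

M has Jordan form
J =
  [-1,  1,  0]
  [ 0, -1,  1]
  [ 0,  0, -1]
(up to reordering of blocks).

Per-block formulas:
  For a 3×3 Jordan block J_3(-1): exp(t · J_3(-1)) = e^(-1t)·(I + t·N + (t^2/2)·N^2), where N is the 3×3 nilpotent shift.

After assembling e^{tJ} and conjugating by P, we get:

e^{tM} =
  [t^2*exp(-t)/2 - 3*t*exp(-t) + exp(-t), t*exp(-t), t^2*exp(-t)/2 + t*exp(-t)]
  [2*t^2*exp(-t) - 11*t*exp(-t), 4*t*exp(-t) + exp(-t), 2*t^2*exp(-t) + 5*t*exp(-t)]
  [-t^2*exp(-t)/2 + 3*t*exp(-t), -t*exp(-t), -t^2*exp(-t)/2 - t*exp(-t) + exp(-t)]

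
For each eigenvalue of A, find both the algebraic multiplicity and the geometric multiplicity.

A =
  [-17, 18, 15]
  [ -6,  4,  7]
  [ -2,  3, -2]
λ = -5: alg = 3, geom = 1

Step 1 — factor the characteristic polynomial to read off the algebraic multiplicities:
  χ_A(x) = (x + 5)^3

Step 2 — compute geometric multiplicities via the rank-nullity identity g(λ) = n − rank(A − λI):
  rank(A − (-5)·I) = 2, so dim ker(A − (-5)·I) = n − 2 = 1

Summary:
  λ = -5: algebraic multiplicity = 3, geometric multiplicity = 1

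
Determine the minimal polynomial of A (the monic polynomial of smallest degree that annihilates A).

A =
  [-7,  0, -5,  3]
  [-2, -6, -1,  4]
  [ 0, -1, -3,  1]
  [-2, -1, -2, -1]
x^4 + 17*x^3 + 108*x^2 + 304*x + 320

The characteristic polynomial is χ_A(x) = (x + 4)^3*(x + 5), so the eigenvalues are known. The minimal polynomial is
  m_A(x) = Π_λ (x − λ)^{k_λ}
where k_λ is the size of the *largest* Jordan block for λ (equivalently, the smallest k with (A − λI)^k v = 0 for every generalised eigenvector v of λ).

  λ = -5: largest Jordan block has size 1, contributing (x + 5)
  λ = -4: largest Jordan block has size 3, contributing (x + 4)^3

So m_A(x) = (x + 4)^3*(x + 5) = x^4 + 17*x^3 + 108*x^2 + 304*x + 320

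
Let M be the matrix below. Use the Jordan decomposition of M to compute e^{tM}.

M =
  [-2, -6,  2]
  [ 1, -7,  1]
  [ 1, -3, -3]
e^{tM} =
  [2*t*exp(-4*t) + exp(-4*t), -6*t*exp(-4*t), 2*t*exp(-4*t)]
  [t*exp(-4*t), -3*t*exp(-4*t) + exp(-4*t), t*exp(-4*t)]
  [t*exp(-4*t), -3*t*exp(-4*t), t*exp(-4*t) + exp(-4*t)]

Strategy: write M = P · J · P⁻¹ where J is a Jordan canonical form, so e^{tM} = P · e^{tJ} · P⁻¹, and e^{tJ} can be computed block-by-block.

M has Jordan form
J =
  [-4,  1,  0]
  [ 0, -4,  0]
  [ 0,  0, -4]
(up to reordering of blocks).

Per-block formulas:
  For a 2×2 Jordan block J_2(-4): exp(t · J_2(-4)) = e^(-4t)·(I + t·N), where N is the 2×2 nilpotent shift.
  For a 1×1 block at λ = -4: exp(t · [-4]) = [e^(-4t)].

After assembling e^{tJ} and conjugating by P, we get:

e^{tM} =
  [2*t*exp(-4*t) + exp(-4*t), -6*t*exp(-4*t), 2*t*exp(-4*t)]
  [t*exp(-4*t), -3*t*exp(-4*t) + exp(-4*t), t*exp(-4*t)]
  [t*exp(-4*t), -3*t*exp(-4*t), t*exp(-4*t) + exp(-4*t)]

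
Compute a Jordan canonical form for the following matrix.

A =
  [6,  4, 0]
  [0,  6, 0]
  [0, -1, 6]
J_2(6) ⊕ J_1(6)

The characteristic polynomial is
  det(x·I − A) = x^3 - 18*x^2 + 108*x - 216 = (x - 6)^3

Eigenvalues and multiplicities (the geometric multiplicity of λ is n − rank(A − λI), which equals the number of Jordan blocks for λ):
  λ = 6: algebraic multiplicity = 3, geometric multiplicity = 2

Determining the block sizes for each eigenvalue:
  λ = 6: 2 blocks summing to 3 forces exactly one block of size 2 and the rest size 1 → block sizes [2, 1]

Assembling the blocks gives a Jordan form
J =
  [6, 1, 0]
  [0, 6, 0]
  [0, 0, 6]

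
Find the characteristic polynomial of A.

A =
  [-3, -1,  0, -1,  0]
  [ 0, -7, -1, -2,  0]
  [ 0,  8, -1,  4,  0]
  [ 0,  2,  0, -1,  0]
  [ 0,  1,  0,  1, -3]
x^5 + 15*x^4 + 90*x^3 + 270*x^2 + 405*x + 243

Expanding det(x·I − A) (e.g. by cofactor expansion or by noting that A is similar to its Jordan form J, which has the same characteristic polynomial as A) gives
  χ_A(x) = x^5 + 15*x^4 + 90*x^3 + 270*x^2 + 405*x + 243
which factors as (x + 3)^5. The eigenvalues (with algebraic multiplicities) are λ = -3 with multiplicity 5.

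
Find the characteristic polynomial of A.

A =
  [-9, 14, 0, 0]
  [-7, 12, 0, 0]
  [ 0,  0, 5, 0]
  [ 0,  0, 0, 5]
x^4 - 13*x^3 + 45*x^2 + 25*x - 250

Expanding det(x·I − A) (e.g. by cofactor expansion or by noting that A is similar to its Jordan form J, which has the same characteristic polynomial as A) gives
  χ_A(x) = x^4 - 13*x^3 + 45*x^2 + 25*x - 250
which factors as (x - 5)^3*(x + 2). The eigenvalues (with algebraic multiplicities) are λ = -2 with multiplicity 1, λ = 5 with multiplicity 3.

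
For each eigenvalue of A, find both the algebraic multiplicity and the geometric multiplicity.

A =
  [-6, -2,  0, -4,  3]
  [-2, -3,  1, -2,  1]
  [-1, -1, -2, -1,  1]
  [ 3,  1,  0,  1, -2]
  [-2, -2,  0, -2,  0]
λ = -2: alg = 5, geom = 2

Step 1 — factor the characteristic polynomial to read off the algebraic multiplicities:
  χ_A(x) = (x + 2)^5

Step 2 — compute geometric multiplicities via the rank-nullity identity g(λ) = n − rank(A − λI):
  rank(A − (-2)·I) = 3, so dim ker(A − (-2)·I) = n − 3 = 2

Summary:
  λ = -2: algebraic multiplicity = 5, geometric multiplicity = 2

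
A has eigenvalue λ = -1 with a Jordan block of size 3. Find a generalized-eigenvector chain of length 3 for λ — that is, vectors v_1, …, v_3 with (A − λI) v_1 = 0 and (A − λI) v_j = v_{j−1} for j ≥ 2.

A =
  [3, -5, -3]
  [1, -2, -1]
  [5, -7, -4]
A Jordan chain for λ = -1 of length 3:
v_1 = (-4, -2, -2)ᵀ
v_2 = (4, 1, 5)ᵀ
v_3 = (1, 0, 0)ᵀ

Let N = A − (-1)·I. We want v_3 with N^3 v_3 = 0 but N^2 v_3 ≠ 0; then v_{j-1} := N · v_j for j = 3, …, 2.

Pick v_3 = (1, 0, 0)ᵀ.
Then v_2 = N · v_3 = (4, 1, 5)ᵀ.
Then v_1 = N · v_2 = (-4, -2, -2)ᵀ.

Sanity check: (A − (-1)·I) v_1 = (0, 0, 0)ᵀ = 0. ✓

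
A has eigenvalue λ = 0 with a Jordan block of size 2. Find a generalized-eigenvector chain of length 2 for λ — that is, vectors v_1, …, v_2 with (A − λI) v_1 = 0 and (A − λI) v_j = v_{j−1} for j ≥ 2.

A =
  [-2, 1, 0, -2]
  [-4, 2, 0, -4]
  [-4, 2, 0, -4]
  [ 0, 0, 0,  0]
A Jordan chain for λ = 0 of length 2:
v_1 = (-2, -4, -4, 0)ᵀ
v_2 = (1, 0, 0, 0)ᵀ

Let N = A − (0)·I. We want v_2 with N^2 v_2 = 0 but N^1 v_2 ≠ 0; then v_{j-1} := N · v_j for j = 2, …, 2.

Pick v_2 = (1, 0, 0, 0)ᵀ.
Then v_1 = N · v_2 = (-2, -4, -4, 0)ᵀ.

Sanity check: (A − (0)·I) v_1 = (0, 0, 0, 0)ᵀ = 0. ✓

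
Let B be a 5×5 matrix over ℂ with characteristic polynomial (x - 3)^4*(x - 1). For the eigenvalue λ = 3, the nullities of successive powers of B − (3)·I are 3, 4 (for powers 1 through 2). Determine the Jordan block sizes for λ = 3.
Block sizes for λ = 3: [2, 1, 1]

From the dimensions of kernels of powers, the number of Jordan blocks of size at least j is d_j − d_{j−1} where d_j = dim ker(N^j) (with d_0 = 0). Computing the differences gives [3, 1].
The number of blocks of size exactly k is (#blocks of size ≥ k) − (#blocks of size ≥ k + 1), so the partition is: 2 block(s) of size 1, 1 block(s) of size 2.
In nonincreasing order the block sizes are [2, 1, 1].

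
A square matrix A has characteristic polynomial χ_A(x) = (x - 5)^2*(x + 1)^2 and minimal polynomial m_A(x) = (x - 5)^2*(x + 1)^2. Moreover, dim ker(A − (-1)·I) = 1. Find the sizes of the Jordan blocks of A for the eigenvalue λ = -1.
Block sizes for λ = -1: [2]

Step 1 — from the characteristic polynomial, algebraic multiplicity of λ = -1 is 2. From dim ker(A − (-1)·I) = 1, there are exactly 1 Jordan blocks for λ = -1.
Step 2 — from the minimal polynomial, the factor (x + 1)^2 tells us the largest block for λ = -1 has size 2.
Step 3 — with total size 2, 1 blocks, and largest block 2, the block sizes (in nonincreasing order) are [2].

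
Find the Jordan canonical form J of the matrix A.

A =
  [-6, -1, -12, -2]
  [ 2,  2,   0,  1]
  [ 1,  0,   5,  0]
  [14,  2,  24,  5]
J_2(1) ⊕ J_2(2)

The characteristic polynomial is
  det(x·I − A) = x^4 - 6*x^3 + 13*x^2 - 12*x + 4 = (x - 2)^2*(x - 1)^2

Eigenvalues and multiplicities (the geometric multiplicity of λ is n − rank(A − λI), which equals the number of Jordan blocks for λ):
  λ = 1: algebraic multiplicity = 2, geometric multiplicity = 1
  λ = 2: algebraic multiplicity = 2, geometric multiplicity = 1

Determining the block sizes for each eigenvalue:
  λ = 1: one block (gm = 1), so the single block has size am = 2 → block sizes [2]
  λ = 2: one block (gm = 1), so the single block has size am = 2 → block sizes [2]

Assembling the blocks gives a Jordan form
J =
  [1, 1, 0, 0]
  [0, 1, 0, 0]
  [0, 0, 2, 1]
  [0, 0, 0, 2]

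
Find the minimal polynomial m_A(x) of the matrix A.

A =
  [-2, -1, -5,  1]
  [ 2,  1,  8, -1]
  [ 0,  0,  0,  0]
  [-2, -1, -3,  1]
x^3

The characteristic polynomial is χ_A(x) = x^4, so the eigenvalues are known. The minimal polynomial is
  m_A(x) = Π_λ (x − λ)^{k_λ}
where k_λ is the size of the *largest* Jordan block for λ (equivalently, the smallest k with (A − λI)^k v = 0 for every generalised eigenvector v of λ).

  λ = 0: largest Jordan block has size 3, contributing (x − 0)^3

So m_A(x) = x^3 = x^3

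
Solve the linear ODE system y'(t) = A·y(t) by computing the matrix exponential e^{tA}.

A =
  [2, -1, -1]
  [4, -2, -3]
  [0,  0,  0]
e^{tA} =
  [2*t + 1, -t, t^2/2 - t]
  [4*t, 1 - 2*t, t^2 - 3*t]
  [0, 0, 1]

Strategy: write A = P · J · P⁻¹ where J is a Jordan canonical form, so e^{tA} = P · e^{tJ} · P⁻¹, and e^{tJ} can be computed block-by-block.

A has Jordan form
J =
  [0, 1, 0]
  [0, 0, 1]
  [0, 0, 0]
(up to reordering of blocks).

Per-block formulas:
  For a 3×3 Jordan block J_3(0): exp(t · J_3(0)) = e^(0t)·(I + t·N + (t^2/2)·N^2), where N is the 3×3 nilpotent shift.

After assembling e^{tJ} and conjugating by P, we get:

e^{tA} =
  [2*t + 1, -t, t^2/2 - t]
  [4*t, 1 - 2*t, t^2 - 3*t]
  [0, 0, 1]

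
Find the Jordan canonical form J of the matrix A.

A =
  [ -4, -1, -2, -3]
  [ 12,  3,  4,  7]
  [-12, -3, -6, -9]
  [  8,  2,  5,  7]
J_3(0) ⊕ J_1(0)

The characteristic polynomial is
  det(x·I − A) = x^4

Eigenvalues and multiplicities (the geometric multiplicity of λ is n − rank(A − λI), which equals the number of Jordan blocks for λ):
  λ = 0: algebraic multiplicity = 4, geometric multiplicity = 2

Determining the block sizes for each eigenvalue:
  λ = 0: with am = 4 and gm = 2, the partition is not yet determined (e.g. several partitions of 4 into 2 parts exist). Let N = A − (0)·I. Computing rank(N^1) = 2, rank(N^2) = 1, rank(N^3) = 0; the number of blocks of size ≥ j is rank(N^{j−1}) − rank(N^j), giving [2, 1, 1]. So we have 1 block(s) of size 3, 1 block(s) of size 1 → block sizes [3, 1]

Assembling the blocks gives a Jordan form
J =
  [0, 1, 0, 0]
  [0, 0, 1, 0]
  [0, 0, 0, 0]
  [0, 0, 0, 0]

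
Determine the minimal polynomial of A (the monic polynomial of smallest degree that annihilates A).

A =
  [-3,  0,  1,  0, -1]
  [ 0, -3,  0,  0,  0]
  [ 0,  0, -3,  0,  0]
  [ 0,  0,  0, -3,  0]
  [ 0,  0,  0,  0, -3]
x^2 + 6*x + 9

The characteristic polynomial is χ_A(x) = (x + 3)^5, so the eigenvalues are known. The minimal polynomial is
  m_A(x) = Π_λ (x − λ)^{k_λ}
where k_λ is the size of the *largest* Jordan block for λ (equivalently, the smallest k with (A − λI)^k v = 0 for every generalised eigenvector v of λ).

  λ = -3: largest Jordan block has size 2, contributing (x + 3)^2

So m_A(x) = (x + 3)^2 = x^2 + 6*x + 9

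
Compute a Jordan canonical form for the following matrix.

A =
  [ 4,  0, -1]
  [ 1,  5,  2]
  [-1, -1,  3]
J_3(4)

The characteristic polynomial is
  det(x·I − A) = x^3 - 12*x^2 + 48*x - 64 = (x - 4)^3

Eigenvalues and multiplicities (the geometric multiplicity of λ is n − rank(A − λI), which equals the number of Jordan blocks for λ):
  λ = 4: algebraic multiplicity = 3, geometric multiplicity = 1

Determining the block sizes for each eigenvalue:
  λ = 4: one block (gm = 1), so the single block has size am = 3 → block sizes [3]

Assembling the blocks gives a Jordan form
J =
  [4, 1, 0]
  [0, 4, 1]
  [0, 0, 4]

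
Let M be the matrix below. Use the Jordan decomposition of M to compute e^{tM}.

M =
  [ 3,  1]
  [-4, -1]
e^{tM} =
  [2*t*exp(t) + exp(t), t*exp(t)]
  [-4*t*exp(t), -2*t*exp(t) + exp(t)]

Strategy: write M = P · J · P⁻¹ where J is a Jordan canonical form, so e^{tM} = P · e^{tJ} · P⁻¹, and e^{tJ} can be computed block-by-block.

M has Jordan form
J =
  [1, 1]
  [0, 1]
(up to reordering of blocks).

Per-block formulas:
  For a 2×2 Jordan block J_2(1): exp(t · J_2(1)) = e^(1t)·(I + t·N), where N is the 2×2 nilpotent shift.

After assembling e^{tJ} and conjugating by P, we get:

e^{tM} =
  [2*t*exp(t) + exp(t), t*exp(t)]
  [-4*t*exp(t), -2*t*exp(t) + exp(t)]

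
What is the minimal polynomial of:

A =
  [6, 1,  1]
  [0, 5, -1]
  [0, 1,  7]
x^2 - 12*x + 36

The characteristic polynomial is χ_A(x) = (x - 6)^3, so the eigenvalues are known. The minimal polynomial is
  m_A(x) = Π_λ (x − λ)^{k_λ}
where k_λ is the size of the *largest* Jordan block for λ (equivalently, the smallest k with (A − λI)^k v = 0 for every generalised eigenvector v of λ).

  λ = 6: largest Jordan block has size 2, contributing (x − 6)^2

So m_A(x) = (x - 6)^2 = x^2 - 12*x + 36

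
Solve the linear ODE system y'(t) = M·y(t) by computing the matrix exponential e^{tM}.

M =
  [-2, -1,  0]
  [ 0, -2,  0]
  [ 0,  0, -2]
e^{tM} =
  [exp(-2*t), -t*exp(-2*t), 0]
  [0, exp(-2*t), 0]
  [0, 0, exp(-2*t)]

Strategy: write M = P · J · P⁻¹ where J is a Jordan canonical form, so e^{tM} = P · e^{tJ} · P⁻¹, and e^{tJ} can be computed block-by-block.

M has Jordan form
J =
  [-2,  1,  0]
  [ 0, -2,  0]
  [ 0,  0, -2]
(up to reordering of blocks).

Per-block formulas:
  For a 1×1 block at λ = -2: exp(t · [-2]) = [e^(-2t)].
  For a 2×2 Jordan block J_2(-2): exp(t · J_2(-2)) = e^(-2t)·(I + t·N), where N is the 2×2 nilpotent shift.

After assembling e^{tJ} and conjugating by P, we get:

e^{tM} =
  [exp(-2*t), -t*exp(-2*t), 0]
  [0, exp(-2*t), 0]
  [0, 0, exp(-2*t)]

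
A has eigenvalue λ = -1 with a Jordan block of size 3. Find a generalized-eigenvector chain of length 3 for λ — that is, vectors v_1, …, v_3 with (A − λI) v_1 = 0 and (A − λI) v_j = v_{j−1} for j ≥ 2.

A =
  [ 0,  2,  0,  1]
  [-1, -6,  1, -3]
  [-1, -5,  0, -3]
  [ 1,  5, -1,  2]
A Jordan chain for λ = -1 of length 3:
v_1 = (-3, 3, 3, -3)ᵀ
v_2 = (2, -5, -5, 5)ᵀ
v_3 = (0, 1, 0, 0)ᵀ

Let N = A − (-1)·I. We want v_3 with N^3 v_3 = 0 but N^2 v_3 ≠ 0; then v_{j-1} := N · v_j for j = 3, …, 2.

Pick v_3 = (0, 1, 0, 0)ᵀ.
Then v_2 = N · v_3 = (2, -5, -5, 5)ᵀ.
Then v_1 = N · v_2 = (-3, 3, 3, -3)ᵀ.

Sanity check: (A − (-1)·I) v_1 = (0, 0, 0, 0)ᵀ = 0. ✓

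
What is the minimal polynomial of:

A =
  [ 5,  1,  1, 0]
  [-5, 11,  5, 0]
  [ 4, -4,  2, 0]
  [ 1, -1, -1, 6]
x^2 - 12*x + 36

The characteristic polynomial is χ_A(x) = (x - 6)^4, so the eigenvalues are known. The minimal polynomial is
  m_A(x) = Π_λ (x − λ)^{k_λ}
where k_λ is the size of the *largest* Jordan block for λ (equivalently, the smallest k with (A − λI)^k v = 0 for every generalised eigenvector v of λ).

  λ = 6: largest Jordan block has size 2, contributing (x − 6)^2

So m_A(x) = (x - 6)^2 = x^2 - 12*x + 36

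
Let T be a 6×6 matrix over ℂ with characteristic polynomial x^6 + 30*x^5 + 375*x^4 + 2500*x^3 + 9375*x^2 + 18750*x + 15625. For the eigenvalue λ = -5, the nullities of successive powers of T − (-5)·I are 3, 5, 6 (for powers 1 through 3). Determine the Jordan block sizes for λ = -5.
Block sizes for λ = -5: [3, 2, 1]

From the dimensions of kernels of powers, the number of Jordan blocks of size at least j is d_j − d_{j−1} where d_j = dim ker(N^j) (with d_0 = 0). Computing the differences gives [3, 2, 1].
The number of blocks of size exactly k is (#blocks of size ≥ k) − (#blocks of size ≥ k + 1), so the partition is: 1 block(s) of size 1, 1 block(s) of size 2, 1 block(s) of size 3.
In nonincreasing order the block sizes are [3, 2, 1].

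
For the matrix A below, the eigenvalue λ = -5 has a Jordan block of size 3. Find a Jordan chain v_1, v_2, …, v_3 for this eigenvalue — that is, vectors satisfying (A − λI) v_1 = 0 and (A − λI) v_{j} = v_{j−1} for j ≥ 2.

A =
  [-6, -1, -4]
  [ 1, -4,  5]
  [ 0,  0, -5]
A Jordan chain for λ = -5 of length 3:
v_1 = (-1, 1, 0)ᵀ
v_2 = (-4, 5, 0)ᵀ
v_3 = (0, 0, 1)ᵀ

Let N = A − (-5)·I. We want v_3 with N^3 v_3 = 0 but N^2 v_3 ≠ 0; then v_{j-1} := N · v_j for j = 3, …, 2.

Pick v_3 = (0, 0, 1)ᵀ.
Then v_2 = N · v_3 = (-4, 5, 0)ᵀ.
Then v_1 = N · v_2 = (-1, 1, 0)ᵀ.

Sanity check: (A − (-5)·I) v_1 = (0, 0, 0)ᵀ = 0. ✓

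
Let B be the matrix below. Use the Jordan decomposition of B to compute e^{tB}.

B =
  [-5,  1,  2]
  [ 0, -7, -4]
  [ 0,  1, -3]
e^{tB} =
  [exp(-5*t), t*exp(-5*t), 2*t*exp(-5*t)]
  [0, -2*t*exp(-5*t) + exp(-5*t), -4*t*exp(-5*t)]
  [0, t*exp(-5*t), 2*t*exp(-5*t) + exp(-5*t)]

Strategy: write B = P · J · P⁻¹ where J is a Jordan canonical form, so e^{tB} = P · e^{tJ} · P⁻¹, and e^{tJ} can be computed block-by-block.

B has Jordan form
J =
  [-5,  1,  0]
  [ 0, -5,  0]
  [ 0,  0, -5]
(up to reordering of blocks).

Per-block formulas:
  For a 2×2 Jordan block J_2(-5): exp(t · J_2(-5)) = e^(-5t)·(I + t·N), where N is the 2×2 nilpotent shift.
  For a 1×1 block at λ = -5: exp(t · [-5]) = [e^(-5t)].

After assembling e^{tJ} and conjugating by P, we get:

e^{tB} =
  [exp(-5*t), t*exp(-5*t), 2*t*exp(-5*t)]
  [0, -2*t*exp(-5*t) + exp(-5*t), -4*t*exp(-5*t)]
  [0, t*exp(-5*t), 2*t*exp(-5*t) + exp(-5*t)]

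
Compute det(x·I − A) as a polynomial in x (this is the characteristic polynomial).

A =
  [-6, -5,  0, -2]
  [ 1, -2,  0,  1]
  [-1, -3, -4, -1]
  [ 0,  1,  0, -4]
x^4 + 16*x^3 + 96*x^2 + 256*x + 256

Expanding det(x·I − A) (e.g. by cofactor expansion or by noting that A is similar to its Jordan form J, which has the same characteristic polynomial as A) gives
  χ_A(x) = x^4 + 16*x^3 + 96*x^2 + 256*x + 256
which factors as (x + 4)^4. The eigenvalues (with algebraic multiplicities) are λ = -4 with multiplicity 4.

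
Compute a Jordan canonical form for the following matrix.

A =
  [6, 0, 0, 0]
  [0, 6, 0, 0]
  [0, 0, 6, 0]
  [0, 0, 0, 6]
J_1(6) ⊕ J_1(6) ⊕ J_1(6) ⊕ J_1(6)

The characteristic polynomial is
  det(x·I − A) = x^4 - 24*x^3 + 216*x^2 - 864*x + 1296 = (x - 6)^4

Eigenvalues and multiplicities (the geometric multiplicity of λ is n − rank(A − λI), which equals the number of Jordan blocks for λ):
  λ = 6: algebraic multiplicity = 4, geometric multiplicity = 4

Determining the block sizes for each eigenvalue:
  λ = 6: gm = am = 4, so every block has size 1 → block sizes [1, 1, 1, 1]

Assembling the blocks gives a Jordan form
J =
  [6, 0, 0, 0]
  [0, 6, 0, 0]
  [0, 0, 6, 0]
  [0, 0, 0, 6]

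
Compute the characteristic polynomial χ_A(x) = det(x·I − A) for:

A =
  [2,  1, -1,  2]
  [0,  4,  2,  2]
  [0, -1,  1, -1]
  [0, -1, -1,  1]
x^4 - 8*x^3 + 24*x^2 - 32*x + 16

Expanding det(x·I − A) (e.g. by cofactor expansion or by noting that A is similar to its Jordan form J, which has the same characteristic polynomial as A) gives
  χ_A(x) = x^4 - 8*x^3 + 24*x^2 - 32*x + 16
which factors as (x - 2)^4. The eigenvalues (with algebraic multiplicities) are λ = 2 with multiplicity 4.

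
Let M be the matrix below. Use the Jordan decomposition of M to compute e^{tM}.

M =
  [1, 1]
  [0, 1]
e^{tM} =
  [exp(t), t*exp(t)]
  [0, exp(t)]

Strategy: write M = P · J · P⁻¹ where J is a Jordan canonical form, so e^{tM} = P · e^{tJ} · P⁻¹, and e^{tJ} can be computed block-by-block.

M has Jordan form
J =
  [1, 1]
  [0, 1]
(up to reordering of blocks).

Per-block formulas:
  For a 2×2 Jordan block J_2(1): exp(t · J_2(1)) = e^(1t)·(I + t·N), where N is the 2×2 nilpotent shift.

After assembling e^{tJ} and conjugating by P, we get:

e^{tM} =
  [exp(t), t*exp(t)]
  [0, exp(t)]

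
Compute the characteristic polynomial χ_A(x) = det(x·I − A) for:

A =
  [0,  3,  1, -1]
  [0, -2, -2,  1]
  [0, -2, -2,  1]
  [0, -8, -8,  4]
x^4

Expanding det(x·I − A) (e.g. by cofactor expansion or by noting that A is similar to its Jordan form J, which has the same characteristic polynomial as A) gives
  χ_A(x) = x^4
which factors as x^4. The eigenvalues (with algebraic multiplicities) are λ = 0 with multiplicity 4.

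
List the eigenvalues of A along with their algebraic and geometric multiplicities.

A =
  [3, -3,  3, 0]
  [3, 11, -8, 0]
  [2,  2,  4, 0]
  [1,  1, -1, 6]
λ = 6: alg = 4, geom = 2

Step 1 — factor the characteristic polynomial to read off the algebraic multiplicities:
  χ_A(x) = (x - 6)^4

Step 2 — compute geometric multiplicities via the rank-nullity identity g(λ) = n − rank(A − λI):
  rank(A − (6)·I) = 2, so dim ker(A − (6)·I) = n − 2 = 2

Summary:
  λ = 6: algebraic multiplicity = 4, geometric multiplicity = 2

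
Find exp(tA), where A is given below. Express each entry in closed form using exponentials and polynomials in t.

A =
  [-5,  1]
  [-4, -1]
e^{tA} =
  [-2*t*exp(-3*t) + exp(-3*t), t*exp(-3*t)]
  [-4*t*exp(-3*t), 2*t*exp(-3*t) + exp(-3*t)]

Strategy: write A = P · J · P⁻¹ where J is a Jordan canonical form, so e^{tA} = P · e^{tJ} · P⁻¹, and e^{tJ} can be computed block-by-block.

A has Jordan form
J =
  [-3,  1]
  [ 0, -3]
(up to reordering of blocks).

Per-block formulas:
  For a 2×2 Jordan block J_2(-3): exp(t · J_2(-3)) = e^(-3t)·(I + t·N), where N is the 2×2 nilpotent shift.

After assembling e^{tJ} and conjugating by P, we get:

e^{tA} =
  [-2*t*exp(-3*t) + exp(-3*t), t*exp(-3*t)]
  [-4*t*exp(-3*t), 2*t*exp(-3*t) + exp(-3*t)]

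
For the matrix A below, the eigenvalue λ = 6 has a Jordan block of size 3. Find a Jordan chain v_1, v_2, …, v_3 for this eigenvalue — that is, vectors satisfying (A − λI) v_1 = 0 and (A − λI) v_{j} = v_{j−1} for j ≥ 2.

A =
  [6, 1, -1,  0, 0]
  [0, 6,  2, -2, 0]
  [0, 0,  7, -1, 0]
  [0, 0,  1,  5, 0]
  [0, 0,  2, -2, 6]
A Jordan chain for λ = 6 of length 3:
v_1 = (1, 0, 0, 0, 0)ᵀ
v_2 = (-1, 2, 1, 1, 2)ᵀ
v_3 = (0, 0, 1, 0, 0)ᵀ

Let N = A − (6)·I. We want v_3 with N^3 v_3 = 0 but N^2 v_3 ≠ 0; then v_{j-1} := N · v_j for j = 3, …, 2.

Pick v_3 = (0, 0, 1, 0, 0)ᵀ.
Then v_2 = N · v_3 = (-1, 2, 1, 1, 2)ᵀ.
Then v_1 = N · v_2 = (1, 0, 0, 0, 0)ᵀ.

Sanity check: (A − (6)·I) v_1 = (0, 0, 0, 0, 0)ᵀ = 0. ✓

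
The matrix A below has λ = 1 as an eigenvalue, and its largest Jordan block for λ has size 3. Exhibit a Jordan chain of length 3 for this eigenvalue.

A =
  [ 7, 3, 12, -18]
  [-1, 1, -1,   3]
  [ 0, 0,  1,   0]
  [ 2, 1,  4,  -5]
A Jordan chain for λ = 1 of length 3:
v_1 = (-3, 0, 0, -1)ᵀ
v_2 = (6, -1, 0, 2)ᵀ
v_3 = (1, 0, 0, 0)ᵀ

Let N = A − (1)·I. We want v_3 with N^3 v_3 = 0 but N^2 v_3 ≠ 0; then v_{j-1} := N · v_j for j = 3, …, 2.

Pick v_3 = (1, 0, 0, 0)ᵀ.
Then v_2 = N · v_3 = (6, -1, 0, 2)ᵀ.
Then v_1 = N · v_2 = (-3, 0, 0, -1)ᵀ.

Sanity check: (A − (1)·I) v_1 = (0, 0, 0, 0)ᵀ = 0. ✓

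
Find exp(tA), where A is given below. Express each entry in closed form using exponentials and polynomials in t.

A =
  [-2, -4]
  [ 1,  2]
e^{tA} =
  [1 - 2*t, -4*t]
  [t, 2*t + 1]

Strategy: write A = P · J · P⁻¹ where J is a Jordan canonical form, so e^{tA} = P · e^{tJ} · P⁻¹, and e^{tJ} can be computed block-by-block.

A has Jordan form
J =
  [0, 1]
  [0, 0]
(up to reordering of blocks).

Per-block formulas:
  For a 2×2 Jordan block J_2(0): exp(t · J_2(0)) = e^(0t)·(I + t·N), where N is the 2×2 nilpotent shift.

After assembling e^{tJ} and conjugating by P, we get:

e^{tA} =
  [1 - 2*t, -4*t]
  [t, 2*t + 1]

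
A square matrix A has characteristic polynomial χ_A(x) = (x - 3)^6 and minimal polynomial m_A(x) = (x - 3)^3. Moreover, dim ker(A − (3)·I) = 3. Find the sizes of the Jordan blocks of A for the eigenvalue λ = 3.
Block sizes for λ = 3: [3, 2, 1]

Step 1 — from the characteristic polynomial, algebraic multiplicity of λ = 3 is 6. From dim ker(A − (3)·I) = 3, there are exactly 3 Jordan blocks for λ = 3.
Step 2 — from the minimal polynomial, the factor (x − 3)^3 tells us the largest block for λ = 3 has size 3.
Step 3 — with total size 6, 3 blocks, and largest block 3, the block sizes (in nonincreasing order) are [3, 2, 1].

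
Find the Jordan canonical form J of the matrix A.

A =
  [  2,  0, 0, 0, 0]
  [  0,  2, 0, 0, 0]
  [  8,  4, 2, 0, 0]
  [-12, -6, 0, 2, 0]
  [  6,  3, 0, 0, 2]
J_2(2) ⊕ J_1(2) ⊕ J_1(2) ⊕ J_1(2)

The characteristic polynomial is
  det(x·I − A) = x^5 - 10*x^4 + 40*x^3 - 80*x^2 + 80*x - 32 = (x - 2)^5

Eigenvalues and multiplicities (the geometric multiplicity of λ is n − rank(A − λI), which equals the number of Jordan blocks for λ):
  λ = 2: algebraic multiplicity = 5, geometric multiplicity = 4

Determining the block sizes for each eigenvalue:
  λ = 2: 4 blocks summing to 5 forces exactly one block of size 2 and the rest size 1 → block sizes [2, 1, 1, 1]

Assembling the blocks gives a Jordan form
J =
  [2, 1, 0, 0, 0]
  [0, 2, 0, 0, 0]
  [0, 0, 2, 0, 0]
  [0, 0, 0, 2, 0]
  [0, 0, 0, 0, 2]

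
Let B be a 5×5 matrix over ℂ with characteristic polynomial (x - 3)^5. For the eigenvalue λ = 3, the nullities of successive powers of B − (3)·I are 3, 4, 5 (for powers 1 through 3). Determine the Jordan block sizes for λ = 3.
Block sizes for λ = 3: [3, 1, 1]

From the dimensions of kernels of powers, the number of Jordan blocks of size at least j is d_j − d_{j−1} where d_j = dim ker(N^j) (with d_0 = 0). Computing the differences gives [3, 1, 1].
The number of blocks of size exactly k is (#blocks of size ≥ k) − (#blocks of size ≥ k + 1), so the partition is: 2 block(s) of size 1, 1 block(s) of size 3.
In nonincreasing order the block sizes are [3, 1, 1].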